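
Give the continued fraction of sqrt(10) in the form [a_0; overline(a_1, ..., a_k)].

Write x_i = (sqrt(10) + m_i)/d_i with (m_0, d_0) = (0, 1). a_0 = floor(sqrt(10)) = 3, since 3^2 = 9 <= 10 < 16 = 4^2.
Iterate m_{i+1} = d_i*a_i - m_i, d_{i+1} = (10 - m_{i+1}^2)/d_i, a_{i+1} = floor((a_0 + m_{i+1})/d_{i+1}):
  m_1 = 1*3 - 0 = 3, d_1 = (10 - 3^2)/1 = 1/1 = 1, a_1 = floor((3 + 3)/1) = 6.
  m_2 = 1*6 - 3 = 3, d_2 = (10 - 3^2)/1 = 1/1 = 1: (m_2, d_2) = (m_1, d_1) = (3, 1), so from here the quotient a_1 repeats; the period length is 1.
Hence the expansion of sqrt(10) is a_0 = 3 followed by the repeating block 6 (period 1).

[3; overline(6)]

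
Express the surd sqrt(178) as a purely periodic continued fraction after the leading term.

Write x_i = (sqrt(178) + m_i)/d_i with (m_0, d_0) = (0, 1). a_0 = floor(sqrt(178)) = 13, since 13^2 = 169 <= 178 < 196 = 14^2.
Iterate m_{i+1} = d_i*a_i - m_i, d_{i+1} = (178 - m_{i+1}^2)/d_i, a_{i+1} = floor((a_0 + m_{i+1})/d_{i+1}):
  m_1 = 1*13 - 0 = 13, d_1 = (178 - 13^2)/1 = 9/1 = 9, a_1 = floor((13 + 13)/9) = 2.
  m_2 = 9*2 - 13 = 5, d_2 = (178 - 5^2)/9 = 153/9 = 17, a_2 = floor((13 + 5)/17) = 1.
  m_3 = 17*1 - 5 = 12, d_3 = (178 - 12^2)/17 = 34/17 = 2, a_3 = floor((13 + 12)/2) = 12.
  m_4 = 2*12 - 12 = 12, d_4 = (178 - 12^2)/2 = 34/2 = 17, a_4 = floor((13 + 12)/17) = 1.
  m_5 = 17*1 - 12 = 5, d_5 = (178 - 5^2)/17 = 153/17 = 9, a_5 = floor((13 + 5)/9) = 2.
  m_6 = 9*2 - 5 = 13, d_6 = (178 - 13^2)/9 = 9/9 = 1, a_6 = floor((13 + 13)/1) = 26.
  m_7 = 1*26 - 13 = 13, d_7 = (178 - 13^2)/1 = 9/1 = 9: (m_7, d_7) = (m_1, d_1) = (13, 9), so from here the quotients repeat a_1, ..., a_6; the period length is 6.
Hence the expansion of sqrt(178) is a_0 = 13 followed by the repeating block 2, 1, 12, 1, 2, 26 (period 6).

[13; (2, 1, 12, 1, 2, 26)]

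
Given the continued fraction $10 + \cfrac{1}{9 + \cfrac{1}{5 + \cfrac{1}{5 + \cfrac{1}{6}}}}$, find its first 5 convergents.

Using the convergent recurrence p_i = a_i*p_{i-1} + p_{i-2}, q_i = a_i*q_{i-1} + q_{i-2} with p_{-2}=0, p_{-1}=1, q_{-2}=1, q_{-1}=0:
  i=0: a_0=10, p_0 = 10*1 + 0 = 10, q_0 = 10*0 + 1 = 1.
  i=1: a_1=9, p_1 = 9*10 + 1 = 91, q_1 = 9*1 + 0 = 9.
  i=2: a_2=5, p_2 = 5*91 + 10 = 465, q_2 = 5*9 + 1 = 46.
  i=3: a_3=5, p_3 = 5*465 + 91 = 2416, q_3 = 5*46 + 9 = 239.
  i=4: a_4=6, p_4 = 6*2416 + 465 = 14961, q_4 = 6*239 + 46 = 1480.

10/1, 91/9, 465/46, 2416/239, 14961/1480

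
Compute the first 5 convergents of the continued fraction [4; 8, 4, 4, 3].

4/1, 33/8, 136/33, 577/140, 1867/453

Using the convergent recurrence p_i = a_i*p_{i-1} + p_{i-2}, q_i = a_i*q_{i-1} + q_{i-2} with p_{-2}=0, p_{-1}=1, q_{-2}=1, q_{-1}=0:
  i=0: a_0=4, p_0 = 4*1 + 0 = 4, q_0 = 4*0 + 1 = 1.
  i=1: a_1=8, p_1 = 8*4 + 1 = 33, q_1 = 8*1 + 0 = 8.
  i=2: a_2=4, p_2 = 4*33 + 4 = 136, q_2 = 4*8 + 1 = 33.
  i=3: a_3=4, p_3 = 4*136 + 33 = 577, q_3 = 4*33 + 8 = 140.
  i=4: a_4=3, p_4 = 3*577 + 136 = 1867, q_4 = 3*140 + 33 = 453.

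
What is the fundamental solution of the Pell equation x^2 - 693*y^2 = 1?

(x, y) = (246401, 9360)

First expand sqrt(693) as a continued fraction. With x_i = (sqrt(693) + m_i)/d_i and (m_0, d_0) = (0, 1): a_0 = floor(sqrt(693)) = 26, since 26^2 = 676 <= 693 < 729 = 27^2.
Iterate m_{i+1} = d_i*a_i - m_i, d_{i+1} = (693 - m_{i+1}^2)/d_i, a_{i+1} = floor((a_0 + m_{i+1})/d_{i+1}):
  m_1 = 1*26 - 0 = 26, d_1 = (693 - 26^2)/1 = 17/1 = 17, a_1 = floor((26 + 26)/17) = 3.
  m_2 = 17*3 - 26 = 25, d_2 = (693 - 25^2)/17 = 68/17 = 4, a_2 = floor((26 + 25)/4) = 12.
  m_3 = 4*12 - 25 = 23, d_3 = (693 - 23^2)/4 = 164/4 = 41, a_3 = floor((26 + 23)/41) = 1.
  m_4 = 41*1 - 23 = 18, d_4 = (693 - 18^2)/41 = 369/41 = 9, a_4 = floor((26 + 18)/9) = 4.
  m_5 = 9*4 - 18 = 18, d_5 = (693 - 18^2)/9 = 369/9 = 41, a_5 = floor((26 + 18)/41) = 1.
  m_6 = 41*1 - 18 = 23, d_6 = (693 - 23^2)/41 = 164/41 = 4, a_6 = floor((26 + 23)/4) = 12.
  m_7 = 4*12 - 23 = 25, d_7 = (693 - 25^2)/4 = 68/4 = 17, a_7 = floor((26 + 25)/17) = 3.
  m_8 = 17*3 - 25 = 26, d_8 = (693 - 26^2)/17 = 17/17 = 1, a_8 = floor((26 + 26)/1) = 52.
  m_9 = 1*52 - 26 = 26, d_9 = (693 - 26^2)/1 = 17/1 = 17: (m_9, d_9) = (m_1, d_1) = (26, 17), so from here the quotients repeat a_1, ..., a_8; the period length is 8.
So sqrt(693) = [26; (3, 12, 1, 4, 1, 12, 3, 52)] with period length k = 8.
k is even, so the fundamental solution of x^2 - 693y^2 = 1 is (p_{k-1}, q_{k-1}) = (p_7, q_7); compute convergents through index 7.
Convergents (p_i = a_i*p_{i-1} + p_{i-2}, q_i = a_i*q_{i-1} + q_{i-2} with p_{-2}=0, p_{-1}=1, q_{-2}=1, q_{-1}=0):
  i=0: a_0=26, p_0 = 26*1 + 0 = 26, q_0 = 26*0 + 1 = 1.
  i=1: a_1=3, p_1 = 3*26 + 1 = 79, q_1 = 3*1 + 0 = 3.
  i=2: a_2=12, p_2 = 12*79 + 26 = 974, q_2 = 12*3 + 1 = 37.
  i=3: a_3=1, p_3 = 1*974 + 79 = 1053, q_3 = 1*37 + 3 = 40.
  i=4: a_4=4, p_4 = 4*1053 + 974 = 5186, q_4 = 4*40 + 37 = 197.
  i=5: a_5=1, p_5 = 1*5186 + 1053 = 6239, q_5 = 1*197 + 40 = 237.
  i=6: a_6=12, p_6 = 12*6239 + 5186 = 80054, q_6 = 12*237 + 197 = 3041.
  i=7: a_7=3, p_7 = 3*80054 + 6239 = 246401, q_7 = 3*3041 + 237 = 9360.
Check: 246401^2 - 693*9360^2 = 60713452801 - 60713452800 = 1, so (x, y) = (246401, 9360) solves the equation, and by the theorem it is the least positive solution.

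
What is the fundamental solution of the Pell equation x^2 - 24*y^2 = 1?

(x, y) = (5, 1)

First expand sqrt(24) as a continued fraction. With x_i = (sqrt(24) + m_i)/d_i and (m_0, d_0) = (0, 1): a_0 = floor(sqrt(24)) = 4, since 4^2 = 16 <= 24 < 25 = 5^2.
Iterate m_{i+1} = d_i*a_i - m_i, d_{i+1} = (24 - m_{i+1}^2)/d_i, a_{i+1} = floor((a_0 + m_{i+1})/d_{i+1}):
  m_1 = 1*4 - 0 = 4, d_1 = (24 - 4^2)/1 = 8/1 = 8, a_1 = floor((4 + 4)/8) = 1.
  m_2 = 8*1 - 4 = 4, d_2 = (24 - 4^2)/8 = 8/8 = 1, a_2 = floor((4 + 4)/1) = 8.
  m_3 = 1*8 - 4 = 4, d_3 = (24 - 4^2)/1 = 8/1 = 8: (m_3, d_3) = (m_1, d_1) = (4, 8), so from here the quotients repeat a_1, a_2; the period length is 2.
So sqrt(24) = [4; (1, 8)] with period length k = 2.
k is even, so the fundamental solution of x^2 - 24y^2 = 1 is (p_{k-1}, q_{k-1}) = (p_1, q_1); compute convergents through index 1.
Convergents (p_i = a_i*p_{i-1} + p_{i-2}, q_i = a_i*q_{i-1} + q_{i-2} with p_{-2}=0, p_{-1}=1, q_{-2}=1, q_{-1}=0):
  i=0: a_0=4, p_0 = 4*1 + 0 = 4, q_0 = 4*0 + 1 = 1.
  i=1: a_1=1, p_1 = 1*4 + 1 = 5, q_1 = 1*1 + 0 = 1.
Check: 5^2 - 24*1^2 = 25 - 24 = 1, so (x, y) = (5, 1) solves the equation, and by the theorem it is the least positive solution.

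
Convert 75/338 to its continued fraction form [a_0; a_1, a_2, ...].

[0; 4, 1, 1, 37]

Run the Euclidean algorithm on 75 and 338; the successive quotients are the partial quotients a_0, a_1, ... (each step inverts the fractional part left over by the previous one):
  75 = 0*338 + 75, so a_0 = 0.
  338 = 4*75 + 38, so a_1 = 4.
  75 = 1*38 + 37, so a_2 = 1.
  38 = 1*37 + 1, so a_3 = 1.
  37 = 37*1 + 0, so a_4 = 37.
The remainder reaches 0 after 5 divisions, so the expansion has 5 partial quotients, read off in order.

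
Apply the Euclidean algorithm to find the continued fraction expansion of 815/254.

[3; 4, 1, 3, 1, 4, 2]

Run the Euclidean algorithm on 815 and 254; the successive quotients are the partial quotients a_0, a_1, ... (each step inverts the fractional part left over by the previous one):
  815 = 3*254 + 53, so a_0 = 3.
  254 = 4*53 + 42, so a_1 = 4.
  53 = 1*42 + 11, so a_2 = 1.
  42 = 3*11 + 9, so a_3 = 3.
  11 = 1*9 + 2, so a_4 = 1.
  9 = 4*2 + 1, so a_5 = 4.
  2 = 2*1 + 0, so a_6 = 2.
The remainder reaches 0 after 7 divisions, so the expansion has 7 partial quotients, read off in order.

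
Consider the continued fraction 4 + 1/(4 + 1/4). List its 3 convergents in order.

4/1, 17/4, 72/17

Using the convergent recurrence p_i = a_i*p_{i-1} + p_{i-2}, q_i = a_i*q_{i-1} + q_{i-2} with p_{-2}=0, p_{-1}=1, q_{-2}=1, q_{-1}=0:
  i=0: a_0=4, p_0 = 4*1 + 0 = 4, q_0 = 4*0 + 1 = 1.
  i=1: a_1=4, p_1 = 4*4 + 1 = 17, q_1 = 4*1 + 0 = 4.
  i=2: a_2=4, p_2 = 4*17 + 4 = 72, q_2 = 4*4 + 1 = 17.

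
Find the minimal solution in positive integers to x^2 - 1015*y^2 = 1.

(x, y) = (352871, 11076)

First expand sqrt(1015) as a continued fraction. With x_i = (sqrt(1015) + m_i)/d_i and (m_0, d_0) = (0, 1): a_0 = floor(sqrt(1015)) = 31, since 31^2 = 961 <= 1015 < 1024 = 32^2.
Iterate m_{i+1} = d_i*a_i - m_i, d_{i+1} = (1015 - m_{i+1}^2)/d_i, a_{i+1} = floor((a_0 + m_{i+1})/d_{i+1}):
  m_1 = 1*31 - 0 = 31, d_1 = (1015 - 31^2)/1 = 54/1 = 54, a_1 = floor((31 + 31)/54) = 1.
  m_2 = 54*1 - 31 = 23, d_2 = (1015 - 23^2)/54 = 486/54 = 9, a_2 = floor((31 + 23)/9) = 6.
  m_3 = 9*6 - 23 = 31, d_3 = (1015 - 31^2)/9 = 54/9 = 6, a_3 = floor((31 + 31)/6) = 10.
  m_4 = 6*10 - 31 = 29, d_4 = (1015 - 29^2)/6 = 174/6 = 29, a_4 = floor((31 + 29)/29) = 2.
  m_5 = 29*2 - 29 = 29, d_5 = (1015 - 29^2)/29 = 174/29 = 6, a_5 = floor((31 + 29)/6) = 10.
  m_6 = 6*10 - 29 = 31, d_6 = (1015 - 31^2)/6 = 54/6 = 9, a_6 = floor((31 + 31)/9) = 6.
  m_7 = 9*6 - 31 = 23, d_7 = (1015 - 23^2)/9 = 486/9 = 54, a_7 = floor((31 + 23)/54) = 1.
  m_8 = 54*1 - 23 = 31, d_8 = (1015 - 31^2)/54 = 54/54 = 1, a_8 = floor((31 + 31)/1) = 62.
  m_9 = 1*62 - 31 = 31, d_9 = (1015 - 31^2)/1 = 54/1 = 54: (m_9, d_9) = (m_1, d_1) = (31, 54), so from here the quotients repeat a_1, ..., a_8; the period length is 8.
So sqrt(1015) = [31; (1, 6, 10, 2, 10, 6, 1, 62)] with period length k = 8.
k is even, so the fundamental solution of x^2 - 1015y^2 = 1 is (p_{k-1}, q_{k-1}) = (p_7, q_7); compute convergents through index 7.
Convergents (p_i = a_i*p_{i-1} + p_{i-2}, q_i = a_i*q_{i-1} + q_{i-2} with p_{-2}=0, p_{-1}=1, q_{-2}=1, q_{-1}=0):
  i=0: a_0=31, p_0 = 31*1 + 0 = 31, q_0 = 31*0 + 1 = 1.
  i=1: a_1=1, p_1 = 1*31 + 1 = 32, q_1 = 1*1 + 0 = 1.
  i=2: a_2=6, p_2 = 6*32 + 31 = 223, q_2 = 6*1 + 1 = 7.
  i=3: a_3=10, p_3 = 10*223 + 32 = 2262, q_3 = 10*7 + 1 = 71.
  i=4: a_4=2, p_4 = 2*2262 + 223 = 4747, q_4 = 2*71 + 7 = 149.
  i=5: a_5=10, p_5 = 10*4747 + 2262 = 49732, q_5 = 10*149 + 71 = 1561.
  i=6: a_6=6, p_6 = 6*49732 + 4747 = 303139, q_6 = 6*1561 + 149 = 9515.
  i=7: a_7=1, p_7 = 1*303139 + 49732 = 352871, q_7 = 1*9515 + 1561 = 11076.
Check: 352871^2 - 1015*11076^2 = 124517942641 - 124517942640 = 1, so (x, y) = (352871, 11076) solves the equation, and by the theorem it is the least positive solution.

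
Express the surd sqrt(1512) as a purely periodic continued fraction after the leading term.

[38; (1, 7, 1, 1, 1, 7, 1, 76)]

Write x_i = (sqrt(1512) + m_i)/d_i with (m_0, d_0) = (0, 1). a_0 = floor(sqrt(1512)) = 38, since 38^2 = 1444 <= 1512 < 1521 = 39^2.
Iterate m_{i+1} = d_i*a_i - m_i, d_{i+1} = (1512 - m_{i+1}^2)/d_i, a_{i+1} = floor((a_0 + m_{i+1})/d_{i+1}):
  m_1 = 1*38 - 0 = 38, d_1 = (1512 - 38^2)/1 = 68/1 = 68, a_1 = floor((38 + 38)/68) = 1.
  m_2 = 68*1 - 38 = 30, d_2 = (1512 - 30^2)/68 = 612/68 = 9, a_2 = floor((38 + 30)/9) = 7.
  m_3 = 9*7 - 30 = 33, d_3 = (1512 - 33^2)/9 = 423/9 = 47, a_3 = floor((38 + 33)/47) = 1.
  m_4 = 47*1 - 33 = 14, d_4 = (1512 - 14^2)/47 = 1316/47 = 28, a_4 = floor((38 + 14)/28) = 1.
  m_5 = 28*1 - 14 = 14, d_5 = (1512 - 14^2)/28 = 1316/28 = 47, a_5 = floor((38 + 14)/47) = 1.
  m_6 = 47*1 - 14 = 33, d_6 = (1512 - 33^2)/47 = 423/47 = 9, a_6 = floor((38 + 33)/9) = 7.
  m_7 = 9*7 - 33 = 30, d_7 = (1512 - 30^2)/9 = 612/9 = 68, a_7 = floor((38 + 30)/68) = 1.
  m_8 = 68*1 - 30 = 38, d_8 = (1512 - 38^2)/68 = 68/68 = 1, a_8 = floor((38 + 38)/1) = 76.
  m_9 = 1*76 - 38 = 38, d_9 = (1512 - 38^2)/1 = 68/1 = 68: (m_9, d_9) = (m_1, d_1) = (38, 68), so from here the quotients repeat a_1, ..., a_8; the period length is 8.
Hence the expansion of sqrt(1512) is a_0 = 38 followed by the repeating block 1, 7, 1, 1, 1, 7, 1, 76 (period 8).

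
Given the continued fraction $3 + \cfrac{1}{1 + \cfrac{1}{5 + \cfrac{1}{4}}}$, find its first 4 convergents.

3/1, 4/1, 23/6, 96/25

Using the convergent recurrence p_i = a_i*p_{i-1} + p_{i-2}, q_i = a_i*q_{i-1} + q_{i-2} with p_{-2}=0, p_{-1}=1, q_{-2}=1, q_{-1}=0:
  i=0: a_0=3, p_0 = 3*1 + 0 = 3, q_0 = 3*0 + 1 = 1.
  i=1: a_1=1, p_1 = 1*3 + 1 = 4, q_1 = 1*1 + 0 = 1.
  i=2: a_2=5, p_2 = 5*4 + 3 = 23, q_2 = 5*1 + 1 = 6.
  i=3: a_3=4, p_3 = 4*23 + 4 = 96, q_3 = 4*6 + 1 = 25.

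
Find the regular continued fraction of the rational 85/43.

[1; 1, 42]

Run the Euclidean algorithm on 85 and 43; the successive quotients are the partial quotients a_0, a_1, ... (each step inverts the fractional part left over by the previous one):
  85 = 1*43 + 42, so a_0 = 1.
  43 = 1*42 + 1, so a_1 = 1.
  42 = 42*1 + 0, so a_2 = 42.
The remainder reaches 0 after 3 divisions, so the expansion has 3 partial quotients, read off in order.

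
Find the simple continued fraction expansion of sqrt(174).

[13; (5, 4, 5, 26)]

Write x_i = (sqrt(174) + m_i)/d_i with (m_0, d_0) = (0, 1). a_0 = floor(sqrt(174)) = 13, since 13^2 = 169 <= 174 < 196 = 14^2.
Iterate m_{i+1} = d_i*a_i - m_i, d_{i+1} = (174 - m_{i+1}^2)/d_i, a_{i+1} = floor((a_0 + m_{i+1})/d_{i+1}):
  m_1 = 1*13 - 0 = 13, d_1 = (174 - 13^2)/1 = 5/1 = 5, a_1 = floor((13 + 13)/5) = 5.
  m_2 = 5*5 - 13 = 12, d_2 = (174 - 12^2)/5 = 30/5 = 6, a_2 = floor((13 + 12)/6) = 4.
  m_3 = 6*4 - 12 = 12, d_3 = (174 - 12^2)/6 = 30/6 = 5, a_3 = floor((13 + 12)/5) = 5.
  m_4 = 5*5 - 12 = 13, d_4 = (174 - 13^2)/5 = 5/5 = 1, a_4 = floor((13 + 13)/1) = 26.
  m_5 = 1*26 - 13 = 13, d_5 = (174 - 13^2)/1 = 5/1 = 5: (m_5, d_5) = (m_1, d_1) = (13, 5), so from here the quotients repeat a_1, ..., a_4; the period length is 4.
Hence the expansion of sqrt(174) is a_0 = 13 followed by the repeating block 5, 4, 5, 26 (period 4).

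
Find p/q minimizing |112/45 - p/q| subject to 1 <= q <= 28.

Expand x = 112/45 as a continued fraction with the Euclidean algorithm:
  112 = 2*45 + 22, so a_0 = 2.
  45 = 2*22 + 1, so a_1 = 2.
  22 = 22*1 + 0, so a_2 = 22.
so x = [2; 2, 22].
Convergents (p_i = a_i*p_{i-1} + p_{i-2}, q_i = a_i*q_{i-1} + q_{i-2} with p_{-2}=0, p_{-1}=1, q_{-2}=1, q_{-1}=0), until the denominator exceeds 28:
  i=0: a_0=2, p_0 = 2*1 + 0 = 2, q_0 = 2*0 + 1 = 1.
  i=1: a_1=2, p_1 = 2*2 + 1 = 5, q_1 = 2*1 + 0 = 2.
  i=2: a_2=22, p_2 = 22*5 + 2 = 112, q_2 = 22*2 + 1 = 45.
q_2 = 45 > 28, so the last convergent with denominator <= 28 is p_1/q_1 = 5/2.
The closest fraction with denominator <= 28 is either p_1/q_1 or the intermediate fraction (k*p_1 + p_0)/(k*q_1 + q_0) with the largest k >= 1 whose denominator stays <= 28; these approach x as k grows, and every other convergent or intermediate fraction in range is farther away.
Largest k: floor((28 - q_0)/q_1) = floor((28 - 1)/2) = 13.
That gives (13*5 + 2)/(13*2 + 1) = 67/27.
Compare the errors: |x - 5/2| = |112*2 - 5*45|/(45*2) = 1/90, and |x - 67/27| = |112*27 - 67*45|/(45*27) = 9/1215.
Cross-multiplying, 9*90 = 810 < 1215 = 1*1215, so 9/1215 is smaller: the intermediate fraction 67/27 is closer to x than 5/2.

67/27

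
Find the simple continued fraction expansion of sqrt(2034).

[45; (10, 90)]

Write x_i = (sqrt(2034) + m_i)/d_i with (m_0, d_0) = (0, 1). a_0 = floor(sqrt(2034)) = 45, since 45^2 = 2025 <= 2034 < 2116 = 46^2.
Iterate m_{i+1} = d_i*a_i - m_i, d_{i+1} = (2034 - m_{i+1}^2)/d_i, a_{i+1} = floor((a_0 + m_{i+1})/d_{i+1}):
  m_1 = 1*45 - 0 = 45, d_1 = (2034 - 45^2)/1 = 9/1 = 9, a_1 = floor((45 + 45)/9) = 10.
  m_2 = 9*10 - 45 = 45, d_2 = (2034 - 45^2)/9 = 9/9 = 1, a_2 = floor((45 + 45)/1) = 90.
  m_3 = 1*90 - 45 = 45, d_3 = (2034 - 45^2)/1 = 9/1 = 9: (m_3, d_3) = (m_1, d_1) = (45, 9), so from here the quotients repeat a_1, a_2; the period length is 2.
Hence the expansion of sqrt(2034) is a_0 = 45 followed by the repeating block 10, 90 (period 2).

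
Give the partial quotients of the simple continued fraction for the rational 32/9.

[3; 1, 1, 4]

Run the Euclidean algorithm on 32 and 9; the successive quotients are the partial quotients a_0, a_1, ... (each step inverts the fractional part left over by the previous one):
  32 = 3*9 + 5, so a_0 = 3.
  9 = 1*5 + 4, so a_1 = 1.
  5 = 1*4 + 1, so a_2 = 1.
  4 = 4*1 + 0, so a_3 = 4.
The remainder reaches 0 after 4 divisions, so the expansion has 4 partial quotients, read off in order.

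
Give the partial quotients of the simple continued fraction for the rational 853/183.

Run the Euclidean algorithm on 853 and 183; the successive quotients are the partial quotients a_0, a_1, ... (each step inverts the fractional part left over by the previous one):
  853 = 4*183 + 121, so a_0 = 4.
  183 = 1*121 + 62, so a_1 = 1.
  121 = 1*62 + 59, so a_2 = 1.
  62 = 1*59 + 3, so a_3 = 1.
  59 = 19*3 + 2, so a_4 = 19.
  3 = 1*2 + 1, so a_5 = 1.
  2 = 2*1 + 0, so a_6 = 2.
The remainder reaches 0 after 7 divisions, so the expansion has 7 partial quotients, read off in order.

[4; 1, 1, 1, 19, 1, 2]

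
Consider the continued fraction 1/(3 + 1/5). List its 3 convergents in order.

Using the convergent recurrence p_i = a_i*p_{i-1} + p_{i-2}, q_i = a_i*q_{i-1} + q_{i-2} with p_{-2}=0, p_{-1}=1, q_{-2}=1, q_{-1}=0:
  i=0: a_0=0, p_0 = 0*1 + 0 = 0, q_0 = 0*0 + 1 = 1.
  i=1: a_1=3, p_1 = 3*0 + 1 = 1, q_1 = 3*1 + 0 = 3.
  i=2: a_2=5, p_2 = 5*1 + 0 = 5, q_2 = 5*3 + 1 = 16.

0/1, 1/3, 5/16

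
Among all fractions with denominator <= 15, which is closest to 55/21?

34/13

Expand x = 55/21 as a continued fraction with the Euclidean algorithm:
  55 = 2*21 + 13, so a_0 = 2.
  21 = 1*13 + 8, so a_1 = 1.
  13 = 1*8 + 5, so a_2 = 1.
  8 = 1*5 + 3, so a_3 = 1.
  5 = 1*3 + 2, so a_4 = 1.
  3 = 1*2 + 1, so a_5 = 1.
  2 = 2*1 + 0, so a_6 = 2.
so x = [2; 1, 1, 1, 1, 1, 2].
Convergents (p_i = a_i*p_{i-1} + p_{i-2}, q_i = a_i*q_{i-1} + q_{i-2} with p_{-2}=0, p_{-1}=1, q_{-2}=1, q_{-1}=0), until the denominator exceeds 15:
  i=0: a_0=2, p_0 = 2*1 + 0 = 2, q_0 = 2*0 + 1 = 1.
  i=1: a_1=1, p_1 = 1*2 + 1 = 3, q_1 = 1*1 + 0 = 1.
  i=2: a_2=1, p_2 = 1*3 + 2 = 5, q_2 = 1*1 + 1 = 2.
  i=3: a_3=1, p_3 = 1*5 + 3 = 8, q_3 = 1*2 + 1 = 3.
  i=4: a_4=1, p_4 = 1*8 + 5 = 13, q_4 = 1*3 + 2 = 5.
  i=5: a_5=1, p_5 = 1*13 + 8 = 21, q_5 = 1*5 + 3 = 8.
  i=6: a_6=2, p_6 = 2*21 + 13 = 55, q_6 = 2*8 + 5 = 21.
q_6 = 21 > 15, so the last convergent with denominator <= 15 is p_5/q_5 = 21/8.
The closest fraction with denominator <= 15 is either p_5/q_5 or the intermediate fraction (k*p_5 + p_4)/(k*q_5 + q_4) with the largest k >= 1 whose denominator stays <= 15; these approach x as k grows, and every other convergent or intermediate fraction in range is farther away.
Largest k: floor((15 - q_4)/q_5) = floor((15 - 5)/8) = 1.
That gives (1*21 + 13)/(1*8 + 5) = 34/13.
Compare the errors: |x - 21/8| = |55*8 - 21*21|/(21*8) = 1/168, and |x - 34/13| = |55*13 - 34*21|/(21*13) = 1/273.
Cross-multiplying, 1*168 = 168 < 273 = 1*273, so 1/273 is smaller: the intermediate fraction 34/13 is closer to x than 21/8.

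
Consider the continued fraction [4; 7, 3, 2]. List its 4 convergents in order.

Using the convergent recurrence p_i = a_i*p_{i-1} + p_{i-2}, q_i = a_i*q_{i-1} + q_{i-2} with p_{-2}=0, p_{-1}=1, q_{-2}=1, q_{-1}=0:
  i=0: a_0=4, p_0 = 4*1 + 0 = 4, q_0 = 4*0 + 1 = 1.
  i=1: a_1=7, p_1 = 7*4 + 1 = 29, q_1 = 7*1 + 0 = 7.
  i=2: a_2=3, p_2 = 3*29 + 4 = 91, q_2 = 3*7 + 1 = 22.
  i=3: a_3=2, p_3 = 2*91 + 29 = 211, q_3 = 2*22 + 7 = 51.

4/1, 29/7, 91/22, 211/51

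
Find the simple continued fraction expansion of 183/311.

[0; 1, 1, 2, 3, 18]

Run the Euclidean algorithm on 183 and 311; the successive quotients are the partial quotients a_0, a_1, ... (each step inverts the fractional part left over by the previous one):
  183 = 0*311 + 183, so a_0 = 0.
  311 = 1*183 + 128, so a_1 = 1.
  183 = 1*128 + 55, so a_2 = 1.
  128 = 2*55 + 18, so a_3 = 2.
  55 = 3*18 + 1, so a_4 = 3.
  18 = 18*1 + 0, so a_5 = 18.
The remainder reaches 0 after 6 divisions, so the expansion has 6 partial quotients, read off in order.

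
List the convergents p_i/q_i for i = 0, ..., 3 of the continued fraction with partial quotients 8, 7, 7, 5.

Using the convergent recurrence p_i = a_i*p_{i-1} + p_{i-2}, q_i = a_i*q_{i-1} + q_{i-2} with p_{-2}=0, p_{-1}=1, q_{-2}=1, q_{-1}=0:
  i=0: a_0=8, p_0 = 8*1 + 0 = 8, q_0 = 8*0 + 1 = 1.
  i=1: a_1=7, p_1 = 7*8 + 1 = 57, q_1 = 7*1 + 0 = 7.
  i=2: a_2=7, p_2 = 7*57 + 8 = 407, q_2 = 7*7 + 1 = 50.
  i=3: a_3=5, p_3 = 5*407 + 57 = 2092, q_3 = 5*50 + 7 = 257.

8/1, 57/7, 407/50, 2092/257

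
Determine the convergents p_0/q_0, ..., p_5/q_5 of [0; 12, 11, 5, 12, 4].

0/1, 1/12, 11/133, 56/677, 683/8257, 2788/33705

Using the convergent recurrence p_i = a_i*p_{i-1} + p_{i-2}, q_i = a_i*q_{i-1} + q_{i-2} with p_{-2}=0, p_{-1}=1, q_{-2}=1, q_{-1}=0:
  i=0: a_0=0, p_0 = 0*1 + 0 = 0, q_0 = 0*0 + 1 = 1.
  i=1: a_1=12, p_1 = 12*0 + 1 = 1, q_1 = 12*1 + 0 = 12.
  i=2: a_2=11, p_2 = 11*1 + 0 = 11, q_2 = 11*12 + 1 = 133.
  i=3: a_3=5, p_3 = 5*11 + 1 = 56, q_3 = 5*133 + 12 = 677.
  i=4: a_4=12, p_4 = 12*56 + 11 = 683, q_4 = 12*677 + 133 = 8257.
  i=5: a_5=4, p_5 = 4*683 + 56 = 2788, q_5 = 4*8257 + 677 = 33705.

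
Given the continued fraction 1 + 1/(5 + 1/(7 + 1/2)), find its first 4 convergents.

1/1, 6/5, 43/36, 92/77

Using the convergent recurrence p_i = a_i*p_{i-1} + p_{i-2}, q_i = a_i*q_{i-1} + q_{i-2} with p_{-2}=0, p_{-1}=1, q_{-2}=1, q_{-1}=0:
  i=0: a_0=1, p_0 = 1*1 + 0 = 1, q_0 = 1*0 + 1 = 1.
  i=1: a_1=5, p_1 = 5*1 + 1 = 6, q_1 = 5*1 + 0 = 5.
  i=2: a_2=7, p_2 = 7*6 + 1 = 43, q_2 = 7*5 + 1 = 36.
  i=3: a_3=2, p_3 = 2*43 + 6 = 92, q_3 = 2*36 + 5 = 77.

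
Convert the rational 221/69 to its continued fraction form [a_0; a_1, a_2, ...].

[3; 4, 1, 13]

Run the Euclidean algorithm on 221 and 69; the successive quotients are the partial quotients a_0, a_1, ... (each step inverts the fractional part left over by the previous one):
  221 = 3*69 + 14, so a_0 = 3.
  69 = 4*14 + 13, so a_1 = 4.
  14 = 1*13 + 1, so a_2 = 1.
  13 = 13*1 + 0, so a_3 = 13.
The remainder reaches 0 after 4 divisions, so the expansion has 4 partial quotients, read off in order.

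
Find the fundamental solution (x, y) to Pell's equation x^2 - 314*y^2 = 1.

First expand sqrt(314) as a continued fraction. With x_i = (sqrt(314) + m_i)/d_i and (m_0, d_0) = (0, 1): a_0 = floor(sqrt(314)) = 17, since 17^2 = 289 <= 314 < 324 = 18^2.
Iterate m_{i+1} = d_i*a_i - m_i, d_{i+1} = (314 - m_{i+1}^2)/d_i, a_{i+1} = floor((a_0 + m_{i+1})/d_{i+1}):
  m_1 = 1*17 - 0 = 17, d_1 = (314 - 17^2)/1 = 25/1 = 25, a_1 = floor((17 + 17)/25) = 1.
  m_2 = 25*1 - 17 = 8, d_2 = (314 - 8^2)/25 = 250/25 = 10, a_2 = floor((17 + 8)/10) = 2.
  m_3 = 10*2 - 8 = 12, d_3 = (314 - 12^2)/10 = 170/10 = 17, a_3 = floor((17 + 12)/17) = 1.
  m_4 = 17*1 - 12 = 5, d_4 = (314 - 5^2)/17 = 289/17 = 17, a_4 = floor((17 + 5)/17) = 1.
  m_5 = 17*1 - 5 = 12, d_5 = (314 - 12^2)/17 = 170/17 = 10, a_5 = floor((17 + 12)/10) = 2.
  m_6 = 10*2 - 12 = 8, d_6 = (314 - 8^2)/10 = 250/10 = 25, a_6 = floor((17 + 8)/25) = 1.
  m_7 = 25*1 - 8 = 17, d_7 = (314 - 17^2)/25 = 25/25 = 1, a_7 = floor((17 + 17)/1) = 34.
  m_8 = 1*34 - 17 = 17, d_8 = (314 - 17^2)/1 = 25/1 = 25: (m_8, d_8) = (m_1, d_1) = (17, 25), so from here the quotients repeat a_1, ..., a_7; the period length is 7.
So sqrt(314) = [17; (1, 2, 1, 1, 2, 1, 34)] with period length k = 7.
k is odd, so (p_{k-1}, q_{k-1}) only solves x^2 - 314y^2 = -1 and the fundamental solution of x^2 - 314y^2 = 1 is (p_{2k-1}, q_{2k-1}) = (p_13, q_13); compute convergents through index 13, running through the period twice.
Convergents (p_i = a_i*p_{i-1} + p_{i-2}, q_i = a_i*q_{i-1} + q_{i-2} with p_{-2}=0, p_{-1}=1, q_{-2}=1, q_{-1}=0):
  i=0: a_0=17, p_0 = 17*1 + 0 = 17, q_0 = 17*0 + 1 = 1.
  i=1: a_1=1, p_1 = 1*17 + 1 = 18, q_1 = 1*1 + 0 = 1.
  i=2: a_2=2, p_2 = 2*18 + 17 = 53, q_2 = 2*1 + 1 = 3.
  i=3: a_3=1, p_3 = 1*53 + 18 = 71, q_3 = 1*3 + 1 = 4.
  i=4: a_4=1, p_4 = 1*71 + 53 = 124, q_4 = 1*4 + 3 = 7.
  i=5: a_5=2, p_5 = 2*124 + 71 = 319, q_5 = 2*7 + 4 = 18.
  i=6: a_6=1, p_6 = 1*319 + 124 = 443, q_6 = 1*18 + 7 = 25.
  i=7: a_7=34, p_7 = 34*443 + 319 = 15381, q_7 = 34*25 + 18 = 868.
  i=8: a_8=1, p_8 = 1*15381 + 443 = 15824, q_8 = 1*868 + 25 = 893.
  i=9: a_9=2, p_9 = 2*15824 + 15381 = 47029, q_9 = 2*893 + 868 = 2654.
  i=10: a_10=1, p_10 = 1*47029 + 15824 = 62853, q_10 = 1*2654 + 893 = 3547.
  i=11: a_11=1, p_11 = 1*62853 + 47029 = 109882, q_11 = 1*3547 + 2654 = 6201.
  i=12: a_12=2, p_12 = 2*109882 + 62853 = 282617, q_12 = 2*6201 + 3547 = 15949.
  i=13: a_13=1, p_13 = 1*282617 + 109882 = 392499, q_13 = 1*15949 + 6201 = 22150.
Indeed p_6^2 - 314*q_6^2 = 196249 - 196250 = -1, not +1.
Check: 392499^2 - 314*22150^2 = 154055465001 - 154055465000 = 1, so (x, y) = (392499, 22150) solves the equation, and by the theorem it is the least positive solution.

(x, y) = (392499, 22150)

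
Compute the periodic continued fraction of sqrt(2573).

[50; (1, 2, 1, 1, 1, 2, 1, 1, 1, 2, 1, 100)]

Write x_i = (sqrt(2573) + m_i)/d_i with (m_0, d_0) = (0, 1). a_0 = floor(sqrt(2573)) = 50, since 50^2 = 2500 <= 2573 < 2601 = 51^2.
Iterate m_{i+1} = d_i*a_i - m_i, d_{i+1} = (2573 - m_{i+1}^2)/d_i, a_{i+1} = floor((a_0 + m_{i+1})/d_{i+1}):
  m_1 = 1*50 - 0 = 50, d_1 = (2573 - 50^2)/1 = 73/1 = 73, a_1 = floor((50 + 50)/73) = 1.
  m_2 = 73*1 - 50 = 23, d_2 = (2573 - 23^2)/73 = 2044/73 = 28, a_2 = floor((50 + 23)/28) = 2.
  m_3 = 28*2 - 23 = 33, d_3 = (2573 - 33^2)/28 = 1484/28 = 53, a_3 = floor((50 + 33)/53) = 1.
  m_4 = 53*1 - 33 = 20, d_4 = (2573 - 20^2)/53 = 2173/53 = 41, a_4 = floor((50 + 20)/41) = 1.
  m_5 = 41*1 - 20 = 21, d_5 = (2573 - 21^2)/41 = 2132/41 = 52, a_5 = floor((50 + 21)/52) = 1.
  m_6 = 52*1 - 21 = 31, d_6 = (2573 - 31^2)/52 = 1612/52 = 31, a_6 = floor((50 + 31)/31) = 2.
  m_7 = 31*2 - 31 = 31, d_7 = (2573 - 31^2)/31 = 1612/31 = 52, a_7 = floor((50 + 31)/52) = 1.
  m_8 = 52*1 - 31 = 21, d_8 = (2573 - 21^2)/52 = 2132/52 = 41, a_8 = floor((50 + 21)/41) = 1.
  m_9 = 41*1 - 21 = 20, d_9 = (2573 - 20^2)/41 = 2173/41 = 53, a_9 = floor((50 + 20)/53) = 1.
  m_10 = 53*1 - 20 = 33, d_10 = (2573 - 33^2)/53 = 1484/53 = 28, a_10 = floor((50 + 33)/28) = 2.
  m_11 = 28*2 - 33 = 23, d_11 = (2573 - 23^2)/28 = 2044/28 = 73, a_11 = floor((50 + 23)/73) = 1.
  m_12 = 73*1 - 23 = 50, d_12 = (2573 - 50^2)/73 = 73/73 = 1, a_12 = floor((50 + 50)/1) = 100.
  m_13 = 1*100 - 50 = 50, d_13 = (2573 - 50^2)/1 = 73/1 = 73: (m_13, d_13) = (m_1, d_1) = (50, 73), so from here the quotients repeat a_1, ..., a_12; the period length is 12.
Hence the expansion of sqrt(2573) is a_0 = 50 followed by the repeating block 1, 2, 1, 1, 1, 2, 1, 1, 1, 2, 1, 100 (period 12).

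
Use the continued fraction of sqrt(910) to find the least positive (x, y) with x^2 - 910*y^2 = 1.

(x, y) = (181, 6)

First expand sqrt(910) as a continued fraction. With x_i = (sqrt(910) + m_i)/d_i and (m_0, d_0) = (0, 1): a_0 = floor(sqrt(910)) = 30, since 30^2 = 900 <= 910 < 961 = 31^2.
Iterate m_{i+1} = d_i*a_i - m_i, d_{i+1} = (910 - m_{i+1}^2)/d_i, a_{i+1} = floor((a_0 + m_{i+1})/d_{i+1}):
  m_1 = 1*30 - 0 = 30, d_1 = (910 - 30^2)/1 = 10/1 = 10, a_1 = floor((30 + 30)/10) = 6.
  m_2 = 10*6 - 30 = 30, d_2 = (910 - 30^2)/10 = 10/10 = 1, a_2 = floor((30 + 30)/1) = 60.
  m_3 = 1*60 - 30 = 30, d_3 = (910 - 30^2)/1 = 10/1 = 10: (m_3, d_3) = (m_1, d_1) = (30, 10), so from here the quotients repeat a_1, a_2; the period length is 2.
So sqrt(910) = [30; (6, 60)] with period length k = 2.
k is even, so the fundamental solution of x^2 - 910y^2 = 1 is (p_{k-1}, q_{k-1}) = (p_1, q_1); compute convergents through index 1.
Convergents (p_i = a_i*p_{i-1} + p_{i-2}, q_i = a_i*q_{i-1} + q_{i-2} with p_{-2}=0, p_{-1}=1, q_{-2}=1, q_{-1}=0):
  i=0: a_0=30, p_0 = 30*1 + 0 = 30, q_0 = 30*0 + 1 = 1.
  i=1: a_1=6, p_1 = 6*30 + 1 = 181, q_1 = 6*1 + 0 = 6.
Check: 181^2 - 910*6^2 = 32761 - 32760 = 1, so (x, y) = (181, 6) solves the equation, and by the theorem it is the least positive solution.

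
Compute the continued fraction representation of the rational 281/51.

[5; 1, 1, 25]

Run the Euclidean algorithm on 281 and 51; the successive quotients are the partial quotients a_0, a_1, ... (each step inverts the fractional part left over by the previous one):
  281 = 5*51 + 26, so a_0 = 5.
  51 = 1*26 + 25, so a_1 = 1.
  26 = 1*25 + 1, so a_2 = 1.
  25 = 25*1 + 0, so a_3 = 25.
The remainder reaches 0 after 4 divisions, so the expansion has 4 partial quotients, read off in order.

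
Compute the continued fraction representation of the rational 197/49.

[4; 49]

Run the Euclidean algorithm on 197 and 49; the successive quotients are the partial quotients a_0, a_1, ... (each step inverts the fractional part left over by the previous one):
  197 = 4*49 + 1, so a_0 = 4.
  49 = 49*1 + 0, so a_1 = 49.
The remainder reaches 0 after 2 divisions, so the expansion has 2 partial quotients, read off in order.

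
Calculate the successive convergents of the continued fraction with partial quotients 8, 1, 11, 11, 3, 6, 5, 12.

8/1, 9/1, 107/12, 1186/133, 3665/411, 23176/2599, 119545/13406, 1457716/163471

Using the convergent recurrence p_i = a_i*p_{i-1} + p_{i-2}, q_i = a_i*q_{i-1} + q_{i-2} with p_{-2}=0, p_{-1}=1, q_{-2}=1, q_{-1}=0:
  i=0: a_0=8, p_0 = 8*1 + 0 = 8, q_0 = 8*0 + 1 = 1.
  i=1: a_1=1, p_1 = 1*8 + 1 = 9, q_1 = 1*1 + 0 = 1.
  i=2: a_2=11, p_2 = 11*9 + 8 = 107, q_2 = 11*1 + 1 = 12.
  i=3: a_3=11, p_3 = 11*107 + 9 = 1186, q_3 = 11*12 + 1 = 133.
  i=4: a_4=3, p_4 = 3*1186 + 107 = 3665, q_4 = 3*133 + 12 = 411.
  i=5: a_5=6, p_5 = 6*3665 + 1186 = 23176, q_5 = 6*411 + 133 = 2599.
  i=6: a_6=5, p_6 = 5*23176 + 3665 = 119545, q_6 = 5*2599 + 411 = 13406.
  i=7: a_7=12, p_7 = 12*119545 + 23176 = 1457716, q_7 = 12*13406 + 2599 = 163471.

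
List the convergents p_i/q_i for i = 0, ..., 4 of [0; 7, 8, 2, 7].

0/1, 1/7, 8/57, 17/121, 127/904

Using the convergent recurrence p_i = a_i*p_{i-1} + p_{i-2}, q_i = a_i*q_{i-1} + q_{i-2} with p_{-2}=0, p_{-1}=1, q_{-2}=1, q_{-1}=0:
  i=0: a_0=0, p_0 = 0*1 + 0 = 0, q_0 = 0*0 + 1 = 1.
  i=1: a_1=7, p_1 = 7*0 + 1 = 1, q_1 = 7*1 + 0 = 7.
  i=2: a_2=8, p_2 = 8*1 + 0 = 8, q_2 = 8*7 + 1 = 57.
  i=3: a_3=2, p_3 = 2*8 + 1 = 17, q_3 = 2*57 + 7 = 121.
  i=4: a_4=7, p_4 = 7*17 + 8 = 127, q_4 = 7*121 + 57 = 904.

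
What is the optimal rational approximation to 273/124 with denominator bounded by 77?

Expand x = 273/124 as a continued fraction with the Euclidean algorithm:
  273 = 2*124 + 25, so a_0 = 2.
  124 = 4*25 + 24, so a_1 = 4.
  25 = 1*24 + 1, so a_2 = 1.
  24 = 24*1 + 0, so a_3 = 24.
so x = [2; 4, 1, 24].
Convergents (p_i = a_i*p_{i-1} + p_{i-2}, q_i = a_i*q_{i-1} + q_{i-2} with p_{-2}=0, p_{-1}=1, q_{-2}=1, q_{-1}=0), until the denominator exceeds 77:
  i=0: a_0=2, p_0 = 2*1 + 0 = 2, q_0 = 2*0 + 1 = 1.
  i=1: a_1=4, p_1 = 4*2 + 1 = 9, q_1 = 4*1 + 0 = 4.
  i=2: a_2=1, p_2 = 1*9 + 2 = 11, q_2 = 1*4 + 1 = 5.
  i=3: a_3=24, p_3 = 24*11 + 9 = 273, q_3 = 24*5 + 4 = 124.
q_3 = 124 > 77, so the last convergent with denominator <= 77 is p_2/q_2 = 11/5.
The closest fraction with denominator <= 77 is either p_2/q_2 or the intermediate fraction (k*p_2 + p_1)/(k*q_2 + q_1) with the largest k >= 1 whose denominator stays <= 77; these approach x as k grows, and every other convergent or intermediate fraction in range is farther away.
Largest k: floor((77 - q_1)/q_2) = floor((77 - 4)/5) = 14.
That gives (14*11 + 9)/(14*5 + 4) = 163/74.
Compare the errors: |x - 11/5| = |273*5 - 11*124|/(124*5) = 1/620, and |x - 163/74| = |273*74 - 163*124|/(124*74) = 10/9176.
Cross-multiplying, 10*620 = 6200 < 9176 = 1*9176, so 10/9176 is smaller: the intermediate fraction 163/74 is closer to x than 11/5.

163/74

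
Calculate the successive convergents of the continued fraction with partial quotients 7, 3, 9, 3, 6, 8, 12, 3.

7/1, 22/3, 205/28, 637/87, 4027/550, 32853/4487, 398263/54394, 1227642/167669

Using the convergent recurrence p_i = a_i*p_{i-1} + p_{i-2}, q_i = a_i*q_{i-1} + q_{i-2} with p_{-2}=0, p_{-1}=1, q_{-2}=1, q_{-1}=0:
  i=0: a_0=7, p_0 = 7*1 + 0 = 7, q_0 = 7*0 + 1 = 1.
  i=1: a_1=3, p_1 = 3*7 + 1 = 22, q_1 = 3*1 + 0 = 3.
  i=2: a_2=9, p_2 = 9*22 + 7 = 205, q_2 = 9*3 + 1 = 28.
  i=3: a_3=3, p_3 = 3*205 + 22 = 637, q_3 = 3*28 + 3 = 87.
  i=4: a_4=6, p_4 = 6*637 + 205 = 4027, q_4 = 6*87 + 28 = 550.
  i=5: a_5=8, p_5 = 8*4027 + 637 = 32853, q_5 = 8*550 + 87 = 4487.
  i=6: a_6=12, p_6 = 12*32853 + 4027 = 398263, q_6 = 12*4487 + 550 = 54394.
  i=7: a_7=3, p_7 = 3*398263 + 32853 = 1227642, q_7 = 3*54394 + 4487 = 167669.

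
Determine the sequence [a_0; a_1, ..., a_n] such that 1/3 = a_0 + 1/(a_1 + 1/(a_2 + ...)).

[0; 3]

Run the Euclidean algorithm on 1 and 3; the successive quotients are the partial quotients a_0, a_1, ... (each step inverts the fractional part left over by the previous one):
  1 = 0*3 + 1, so a_0 = 0.
  3 = 3*1 + 0, so a_1 = 3.
The remainder reaches 0 after 2 divisions, so the expansion has 2 partial quotients, read off in order.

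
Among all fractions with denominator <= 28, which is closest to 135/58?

7/3

Expand x = 135/58 as a continued fraction with the Euclidean algorithm:
  135 = 2*58 + 19, so a_0 = 2.
  58 = 3*19 + 1, so a_1 = 3.
  19 = 19*1 + 0, so a_2 = 19.
so x = [2; 3, 19].
Convergents (p_i = a_i*p_{i-1} + p_{i-2}, q_i = a_i*q_{i-1} + q_{i-2} with p_{-2}=0, p_{-1}=1, q_{-2}=1, q_{-1}=0), until the denominator exceeds 28:
  i=0: a_0=2, p_0 = 2*1 + 0 = 2, q_0 = 2*0 + 1 = 1.
  i=1: a_1=3, p_1 = 3*2 + 1 = 7, q_1 = 3*1 + 0 = 3.
  i=2: a_2=19, p_2 = 19*7 + 2 = 135, q_2 = 19*3 + 1 = 58.
q_2 = 58 > 28, so the last convergent with denominator <= 28 is p_1/q_1 = 7/3.
The closest fraction with denominator <= 28 is either p_1/q_1 or the intermediate fraction (k*p_1 + p_0)/(k*q_1 + q_0) with the largest k >= 1 whose denominator stays <= 28; these approach x as k grows, and every other convergent or intermediate fraction in range is farther away.
Largest k: floor((28 - q_0)/q_1) = floor((28 - 1)/3) = 9.
That gives (9*7 + 2)/(9*3 + 1) = 65/28.
Compare the errors: |x - 7/3| = |135*3 - 7*58|/(58*3) = 1/174, and |x - 65/28| = |135*28 - 65*58|/(58*28) = 10/1624.
Cross-multiplying, 1*1624 = 1624 < 1740 = 10*174, so 1/174 is smaller: the convergent 7/3 is closer to x than 65/28.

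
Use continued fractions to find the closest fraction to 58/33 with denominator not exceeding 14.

7/4

Expand x = 58/33 as a continued fraction with the Euclidean algorithm:
  58 = 1*33 + 25, so a_0 = 1.
  33 = 1*25 + 8, so a_1 = 1.
  25 = 3*8 + 1, so a_2 = 3.
  8 = 8*1 + 0, so a_3 = 8.
so x = [1; 1, 3, 8].
Convergents (p_i = a_i*p_{i-1} + p_{i-2}, q_i = a_i*q_{i-1} + q_{i-2} with p_{-2}=0, p_{-1}=1, q_{-2}=1, q_{-1}=0), until the denominator exceeds 14:
  i=0: a_0=1, p_0 = 1*1 + 0 = 1, q_0 = 1*0 + 1 = 1.
  i=1: a_1=1, p_1 = 1*1 + 1 = 2, q_1 = 1*1 + 0 = 1.
  i=2: a_2=3, p_2 = 3*2 + 1 = 7, q_2 = 3*1 + 1 = 4.
  i=3: a_3=8, p_3 = 8*7 + 2 = 58, q_3 = 8*4 + 1 = 33.
q_3 = 33 > 14, so the last convergent with denominator <= 14 is p_2/q_2 = 7/4.
The closest fraction with denominator <= 14 is either p_2/q_2 or the intermediate fraction (k*p_2 + p_1)/(k*q_2 + q_1) with the largest k >= 1 whose denominator stays <= 14; these approach x as k grows, and every other convergent or intermediate fraction in range is farther away.
Largest k: floor((14 - q_1)/q_2) = floor((14 - 1)/4) = 3.
That gives (3*7 + 2)/(3*4 + 1) = 23/13.
Compare the errors: |x - 7/4| = |58*4 - 7*33|/(33*4) = 1/132, and |x - 23/13| = |58*13 - 23*33|/(33*13) = 5/429.
Cross-multiplying, 1*429 = 429 < 660 = 5*132, so 1/132 is smaller: the convergent 7/4 is closer to x than 23/13.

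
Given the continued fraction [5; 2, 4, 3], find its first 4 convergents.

5/1, 11/2, 49/9, 158/29

Using the convergent recurrence p_i = a_i*p_{i-1} + p_{i-2}, q_i = a_i*q_{i-1} + q_{i-2} with p_{-2}=0, p_{-1}=1, q_{-2}=1, q_{-1}=0:
  i=0: a_0=5, p_0 = 5*1 + 0 = 5, q_0 = 5*0 + 1 = 1.
  i=1: a_1=2, p_1 = 2*5 + 1 = 11, q_1 = 2*1 + 0 = 2.
  i=2: a_2=4, p_2 = 4*11 + 5 = 49, q_2 = 4*2 + 1 = 9.
  i=3: a_3=3, p_3 = 3*49 + 11 = 158, q_3 = 3*9 + 2 = 29.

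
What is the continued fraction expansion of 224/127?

Run the Euclidean algorithm on 224 and 127; the successive quotients are the partial quotients a_0, a_1, ... (each step inverts the fractional part left over by the previous one):
  224 = 1*127 + 97, so a_0 = 1.
  127 = 1*97 + 30, so a_1 = 1.
  97 = 3*30 + 7, so a_2 = 3.
  30 = 4*7 + 2, so a_3 = 4.
  7 = 3*2 + 1, so a_4 = 3.
  2 = 2*1 + 0, so a_5 = 2.
The remainder reaches 0 after 6 divisions, so the expansion has 6 partial quotients, read off in order.

[1; 1, 3, 4, 3, 2]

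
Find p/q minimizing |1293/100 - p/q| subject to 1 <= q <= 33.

Expand x = 1293/100 as a continued fraction with the Euclidean algorithm:
  1293 = 12*100 + 93, so a_0 = 12.
  100 = 1*93 + 7, so a_1 = 1.
  93 = 13*7 + 2, so a_2 = 13.
  7 = 3*2 + 1, so a_3 = 3.
  2 = 2*1 + 0, so a_4 = 2.
so x = [12; 1, 13, 3, 2].
Convergents (p_i = a_i*p_{i-1} + p_{i-2}, q_i = a_i*q_{i-1} + q_{i-2} with p_{-2}=0, p_{-1}=1, q_{-2}=1, q_{-1}=0), until the denominator exceeds 33:
  i=0: a_0=12, p_0 = 12*1 + 0 = 12, q_0 = 12*0 + 1 = 1.
  i=1: a_1=1, p_1 = 1*12 + 1 = 13, q_1 = 1*1 + 0 = 1.
  i=2: a_2=13, p_2 = 13*13 + 12 = 181, q_2 = 13*1 + 1 = 14.
  i=3: a_3=3, p_3 = 3*181 + 13 = 556, q_3 = 3*14 + 1 = 43.
q_3 = 43 > 33, so the last convergent with denominator <= 33 is p_2/q_2 = 181/14.
The closest fraction with denominator <= 33 is either p_2/q_2 or the intermediate fraction (k*p_2 + p_1)/(k*q_2 + q_1) with the largest k >= 1 whose denominator stays <= 33; these approach x as k grows, and every other convergent or intermediate fraction in range is farther away.
Largest k: floor((33 - q_1)/q_2) = floor((33 - 1)/14) = 2.
That gives (2*181 + 13)/(2*14 + 1) = 375/29.
Compare the errors: |x - 181/14| = |1293*14 - 181*100|/(100*14) = 2/1400, and |x - 375/29| = |1293*29 - 375*100|/(100*29) = 3/2900.
Cross-multiplying, 3*1400 = 4200 < 5800 = 2*2900, so 3/2900 is smaller: the intermediate fraction 375/29 is closer to x than 181/14.

375/29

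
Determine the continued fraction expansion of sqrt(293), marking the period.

[17; (8, 1, 1, 8, 34)]

Write x_i = (sqrt(293) + m_i)/d_i with (m_0, d_0) = (0, 1). a_0 = floor(sqrt(293)) = 17, since 17^2 = 289 <= 293 < 324 = 18^2.
Iterate m_{i+1} = d_i*a_i - m_i, d_{i+1} = (293 - m_{i+1}^2)/d_i, a_{i+1} = floor((a_0 + m_{i+1})/d_{i+1}):
  m_1 = 1*17 - 0 = 17, d_1 = (293 - 17^2)/1 = 4/1 = 4, a_1 = floor((17 + 17)/4) = 8.
  m_2 = 4*8 - 17 = 15, d_2 = (293 - 15^2)/4 = 68/4 = 17, a_2 = floor((17 + 15)/17) = 1.
  m_3 = 17*1 - 15 = 2, d_3 = (293 - 2^2)/17 = 289/17 = 17, a_3 = floor((17 + 2)/17) = 1.
  m_4 = 17*1 - 2 = 15, d_4 = (293 - 15^2)/17 = 68/17 = 4, a_4 = floor((17 + 15)/4) = 8.
  m_5 = 4*8 - 15 = 17, d_5 = (293 - 17^2)/4 = 4/4 = 1, a_5 = floor((17 + 17)/1) = 34.
  m_6 = 1*34 - 17 = 17, d_6 = (293 - 17^2)/1 = 4/1 = 4: (m_6, d_6) = (m_1, d_1) = (17, 4), so from here the quotients repeat a_1, ..., a_5; the period length is 5.
Hence the expansion of sqrt(293) is a_0 = 17 followed by the repeating block 8, 1, 1, 8, 34 (period 5).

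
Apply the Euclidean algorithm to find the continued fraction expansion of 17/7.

[2; 2, 3]

Run the Euclidean algorithm on 17 and 7; the successive quotients are the partial quotients a_0, a_1, ... (each step inverts the fractional part left over by the previous one):
  17 = 2*7 + 3, so a_0 = 2.
  7 = 2*3 + 1, so a_1 = 2.
  3 = 3*1 + 0, so a_2 = 3.
The remainder reaches 0 after 3 divisions, so the expansion has 3 partial quotients, read off in order.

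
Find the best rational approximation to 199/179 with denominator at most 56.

Expand x = 199/179 as a continued fraction with the Euclidean algorithm:
  199 = 1*179 + 20, so a_0 = 1.
  179 = 8*20 + 19, so a_1 = 8.
  20 = 1*19 + 1, so a_2 = 1.
  19 = 19*1 + 0, so a_3 = 19.
so x = [1; 8, 1, 19].
Convergents (p_i = a_i*p_{i-1} + p_{i-2}, q_i = a_i*q_{i-1} + q_{i-2} with p_{-2}=0, p_{-1}=1, q_{-2}=1, q_{-1}=0), until the denominator exceeds 56:
  i=0: a_0=1, p_0 = 1*1 + 0 = 1, q_0 = 1*0 + 1 = 1.
  i=1: a_1=8, p_1 = 8*1 + 1 = 9, q_1 = 8*1 + 0 = 8.
  i=2: a_2=1, p_2 = 1*9 + 1 = 10, q_2 = 1*8 + 1 = 9.
  i=3: a_3=19, p_3 = 19*10 + 9 = 199, q_3 = 19*9 + 8 = 179.
q_3 = 179 > 56, so the last convergent with denominator <= 56 is p_2/q_2 = 10/9.
The closest fraction with denominator <= 56 is either p_2/q_2 or the intermediate fraction (k*p_2 + p_1)/(k*q_2 + q_1) with the largest k >= 1 whose denominator stays <= 56; these approach x as k grows, and every other convergent or intermediate fraction in range is farther away.
Largest k: floor((56 - q_1)/q_2) = floor((56 - 8)/9) = 5.
That gives (5*10 + 9)/(5*9 + 8) = 59/53.
Compare the errors: |x - 10/9| = |199*9 - 10*179|/(179*9) = 1/1611, and |x - 59/53| = |199*53 - 59*179|/(179*53) = 14/9487.
Cross-multiplying, 1*9487 = 9487 < 22554 = 14*1611, so 1/1611 is smaller: the convergent 10/9 is closer to x than 59/53.

10/9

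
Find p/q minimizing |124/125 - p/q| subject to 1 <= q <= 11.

1/1

Expand x = 124/125 as a continued fraction with the Euclidean algorithm:
  124 = 0*125 + 124, so a_0 = 0.
  125 = 1*124 + 1, so a_1 = 1.
  124 = 124*1 + 0, so a_2 = 124.
so x = [0; 1, 124].
Convergents (p_i = a_i*p_{i-1} + p_{i-2}, q_i = a_i*q_{i-1} + q_{i-2} with p_{-2}=0, p_{-1}=1, q_{-2}=1, q_{-1}=0), until the denominator exceeds 11:
  i=0: a_0=0, p_0 = 0*1 + 0 = 0, q_0 = 0*0 + 1 = 1.
  i=1: a_1=1, p_1 = 1*0 + 1 = 1, q_1 = 1*1 + 0 = 1.
  i=2: a_2=124, p_2 = 124*1 + 0 = 124, q_2 = 124*1 + 1 = 125.
q_2 = 125 > 11, so the last convergent with denominator <= 11 is p_1/q_1 = 1/1.
The closest fraction with denominator <= 11 is either p_1/q_1 or the intermediate fraction (k*p_1 + p_0)/(k*q_1 + q_0) with the largest k >= 1 whose denominator stays <= 11; these approach x as k grows, and every other convergent or intermediate fraction in range is farther away.
Largest k: floor((11 - q_0)/q_1) = floor((11 - 1)/1) = 10.
That gives (10*1 + 0)/(10*1 + 1) = 10/11.
Compare the errors: |x - 1/1| = |124*1 - 1*125|/(125*1) = 1/125, and |x - 10/11| = |124*11 - 10*125|/(125*11) = 114/1375.
Cross-multiplying, 1*1375 = 1375 < 14250 = 114*125, so 1/125 is smaller: the convergent 1/1 is closer to x than 10/11.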